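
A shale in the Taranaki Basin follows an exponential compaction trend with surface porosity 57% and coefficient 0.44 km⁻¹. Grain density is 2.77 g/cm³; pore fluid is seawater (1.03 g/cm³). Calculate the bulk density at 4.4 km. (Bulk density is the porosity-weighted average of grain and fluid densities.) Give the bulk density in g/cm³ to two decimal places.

2.63 g/cm³

Porosity at depth: n = 0.57·exp(−0.44×4.4) = 0.57×0.1443 = 0.0822
Bulk density: ρ_b = (1−n)ρ_g + n·ρ_f = 0.9178×2.77 + 0.0822×1.03
       = 2.542 + 0.085 = 2.627 g/cm³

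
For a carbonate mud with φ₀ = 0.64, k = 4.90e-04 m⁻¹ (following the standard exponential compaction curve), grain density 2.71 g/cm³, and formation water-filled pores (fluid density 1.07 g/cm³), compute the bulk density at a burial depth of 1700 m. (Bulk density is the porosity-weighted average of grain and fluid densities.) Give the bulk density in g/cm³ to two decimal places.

Working in km (1 km = 1000 m; k in km⁻¹ = k in m⁻¹ × 1000):
Porosity at depth: φ = 0.64·exp(−0.49×1.7) = 0.64×0.4347 = 0.2782
Bulk density: ρ_b = (1−φ)ρ_g + φ·ρ_f = 0.7218×2.71 + 0.2782×1.07
       = 1.956 + 0.298 = 2.254 g/cm³

2.25 g/cm³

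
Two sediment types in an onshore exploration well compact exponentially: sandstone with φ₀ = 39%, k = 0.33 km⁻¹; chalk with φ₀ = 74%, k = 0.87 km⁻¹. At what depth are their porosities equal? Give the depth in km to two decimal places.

Set φ₀ₐ e^(−kₐZ) = φ₀ᵦ e^(−kᵦZ) ⇒ ln(φ₀ₐ/φ₀ᵦ) = (kₐ − kᵦ)·Z
Z = ln(0.39/0.74) / (0.33 − 0.87) = -0.6405 / -0.54 = 1.186 km

1.19 km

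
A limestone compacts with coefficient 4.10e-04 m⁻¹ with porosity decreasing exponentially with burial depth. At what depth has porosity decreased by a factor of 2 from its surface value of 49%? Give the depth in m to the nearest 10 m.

Working in km (1 km = 1000 m; k in km⁻¹ = k in m⁻¹ × 1000):
phi/phi₀ = 1/2 ⇒ exp(−k·d) = 1/2 ⇒ d = ln(2) / k
d = 0.6931 / 0.41 = 1.691 km

1690 m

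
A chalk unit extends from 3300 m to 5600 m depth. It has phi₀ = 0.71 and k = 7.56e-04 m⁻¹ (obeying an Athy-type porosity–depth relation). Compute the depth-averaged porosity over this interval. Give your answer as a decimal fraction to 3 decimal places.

0.028

Working in km (1 km = 1000 m; k in km⁻¹ = k in m⁻¹ × 1000):
⟨phi⟩ = (1/(z₂−z₁)) ∫ phi₀ e^(−kz) dz = phi₀·(e^(−k·z₁) − e^(−k·z₂)) / (k·(z₂−z₁))
e^(−0.756×3.3) = 0.0825; e^(−0.756×5.6) = 0.0145
⟨phi⟩ = 0.71 × (0.0825 − 0.0145) / (0.756 × 2.3) = 0.71 × 0.0391 = 0.0278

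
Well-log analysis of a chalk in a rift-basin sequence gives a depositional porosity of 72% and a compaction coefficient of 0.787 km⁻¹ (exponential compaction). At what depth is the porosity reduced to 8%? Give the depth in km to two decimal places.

2.79 km

Invert Athy's law: Z = ln(n₀/n) / k
Z = ln(0.72/0.08) / 0.787 = ln(9) / 0.787 = 2.1972 / 0.787 = 2.792 km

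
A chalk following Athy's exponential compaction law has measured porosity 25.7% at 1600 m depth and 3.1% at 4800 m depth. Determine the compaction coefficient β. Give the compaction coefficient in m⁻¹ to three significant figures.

0.000661 m⁻¹

Working in km (1 km = 1000 m; β in km⁻¹ = β in m⁻¹ × 1000):
Athy: φ(Z) = φ₀ e^(−βZ) ⇒ φ₁/φ₂ = e^{β(Z₂−Z₁)} ⇒ β = ln(φ₁/φ₂)/(Z₂−Z₁)
β = ln(0.257/0.031) / (4.8 − 1.6) = ln(8.29) / 3.2 = 2.1151 / 3.2 = 0.661 km⁻¹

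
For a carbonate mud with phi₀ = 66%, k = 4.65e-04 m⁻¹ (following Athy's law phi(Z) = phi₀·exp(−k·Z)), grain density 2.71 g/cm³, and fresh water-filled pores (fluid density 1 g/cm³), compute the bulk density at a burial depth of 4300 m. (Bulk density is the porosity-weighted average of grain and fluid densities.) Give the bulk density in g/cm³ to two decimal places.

2.56 g/cm³

Working in km (1 km = 1000 m; k in km⁻¹ = k in m⁻¹ × 1000):
Porosity at depth: phi = 0.66·exp(−0.465×4.3) = 0.66×0.1354 = 0.0894
Bulk density: ρ_b = (1−phi)ρ_g + phi·ρ_f = 0.9106×2.71 + 0.0894×1
       = 2.468 + 0.089 = 2.557 g/cm³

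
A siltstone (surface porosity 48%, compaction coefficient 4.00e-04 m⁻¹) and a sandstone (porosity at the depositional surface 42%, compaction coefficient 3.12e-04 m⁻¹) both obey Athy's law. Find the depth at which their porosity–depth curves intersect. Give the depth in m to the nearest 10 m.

Working in km (1 km = 1000 m; β in km⁻¹ = β in m⁻¹ × 1000):
Set φ₀ₐ e^(−βₐZ) = φ₀ᵦ e^(−βᵦZ) ⇒ ln(φ₀ₐ/φ₀ᵦ) = (βₐ − βᵦ)·Z
Z = ln(0.48/0.42) / (0.4 − 0.312) = 0.1335 / 0.088 = 1.517 km

1520 m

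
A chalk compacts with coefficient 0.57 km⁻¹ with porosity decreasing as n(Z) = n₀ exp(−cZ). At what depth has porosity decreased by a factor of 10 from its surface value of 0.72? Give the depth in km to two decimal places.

4.04 km

n/n₀ = 1/10 ⇒ exp(−c·Z) = 1/10 ⇒ Z = ln(10) / c
Z = 2.3026 / 0.57 = 4.040 km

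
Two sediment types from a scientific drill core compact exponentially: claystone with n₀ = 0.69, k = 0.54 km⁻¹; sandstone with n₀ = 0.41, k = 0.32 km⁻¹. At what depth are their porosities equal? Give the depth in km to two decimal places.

2.37 km

Set n₀ₐ e^(−kₐd) = n₀ᵦ e^(−kᵦd) ⇒ ln(n₀ₐ/n₀ᵦ) = (kₐ − kᵦ)·d
d = ln(0.69/0.41) / (0.54 − 0.32) = 0.5205 / 0.22 = 2.366 km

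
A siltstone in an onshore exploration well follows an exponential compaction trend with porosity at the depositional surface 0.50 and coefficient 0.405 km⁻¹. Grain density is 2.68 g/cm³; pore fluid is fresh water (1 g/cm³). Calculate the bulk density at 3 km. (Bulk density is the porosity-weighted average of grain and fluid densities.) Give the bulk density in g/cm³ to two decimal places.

Porosity at depth: n = 0.5·exp(−0.405×3) = 0.5×0.2967 = 0.1484
Bulk density: ρ_b = (1−n)ρ_g + n·ρ_f = 0.8516×2.68 + 0.1484×1
       = 2.282 + 0.148 = 2.431 g/cm³

2.43 g/cm³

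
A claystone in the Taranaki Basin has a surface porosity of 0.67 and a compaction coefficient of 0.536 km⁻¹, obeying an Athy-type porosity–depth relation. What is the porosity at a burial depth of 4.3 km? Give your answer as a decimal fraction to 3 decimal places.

0.067

phi = phi₀·exp(−β·Z) = 0.67 × exp(−0.536 × 4.3) = 0.67 × exp(−2.305)
  = 0.67 × 0.0998 = 0.0669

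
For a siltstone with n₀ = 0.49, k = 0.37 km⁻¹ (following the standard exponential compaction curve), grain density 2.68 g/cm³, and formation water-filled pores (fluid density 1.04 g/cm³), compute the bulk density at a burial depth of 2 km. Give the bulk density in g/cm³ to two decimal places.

Porosity at depth: n = 0.49·exp(−0.37×2) = 0.49×0.4771 = 0.2338
Bulk density: ρ_b = (1−n)ρ_g + n·ρ_f = 0.7662×2.68 + 0.2338×1.04
       = 2.053 + 0.243 = 2.297 g/cm³

2.30 g/cm³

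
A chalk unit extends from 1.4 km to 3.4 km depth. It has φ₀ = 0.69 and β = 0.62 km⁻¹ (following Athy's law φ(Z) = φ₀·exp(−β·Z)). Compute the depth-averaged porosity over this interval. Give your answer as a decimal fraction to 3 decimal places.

⟨φ⟩ = (1/(Z₂−Z₁)) ∫ φ₀ e^(−βZ) dZ = φ₀·(e^(−β·Z₁) − e^(−β·Z₂)) / (β·(Z₂−Z₁))
e^(−0.62×1.4) = 0.4198; e^(−0.62×3.4) = 0.1215
⟨φ⟩ = 0.69 × (0.4198 − 0.1215) / (0.62 × 2) = 0.69 × 0.2406 = 0.1660

0.166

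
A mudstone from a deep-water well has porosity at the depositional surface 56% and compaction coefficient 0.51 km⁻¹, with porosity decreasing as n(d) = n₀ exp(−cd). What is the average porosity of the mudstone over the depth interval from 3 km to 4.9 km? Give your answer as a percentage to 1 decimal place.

7.8%

⟨n⟩ = (1/(d₂−d₁)) ∫ n₀ e^(−cd) dd = n₀·(e^(−c·d₁) − e^(−c·d₂)) / (c·(d₂−d₁))
e^(−0.51×3) = 0.2165; e^(−0.51×4.9) = 0.0822
⟨n⟩ = 0.56 × (0.2165 − 0.0822) / (0.51 × 1.9) = 0.56 × 0.1387 = 0.0777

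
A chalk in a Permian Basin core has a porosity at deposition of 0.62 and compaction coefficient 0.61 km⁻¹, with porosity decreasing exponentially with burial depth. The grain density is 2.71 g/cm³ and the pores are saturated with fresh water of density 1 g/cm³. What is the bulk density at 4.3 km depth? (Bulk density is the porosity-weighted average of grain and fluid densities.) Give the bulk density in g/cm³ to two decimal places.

2.63 g/cm³

Porosity at depth: phi = 0.62·exp(−0.61×4.3) = 0.62×0.0726 = 0.0450
Bulk density: ρ_b = (1−phi)ρ_g + phi·ρ_f = 0.9550×2.71 + 0.0450×1
       = 2.588 + 0.045 = 2.633 g/cm³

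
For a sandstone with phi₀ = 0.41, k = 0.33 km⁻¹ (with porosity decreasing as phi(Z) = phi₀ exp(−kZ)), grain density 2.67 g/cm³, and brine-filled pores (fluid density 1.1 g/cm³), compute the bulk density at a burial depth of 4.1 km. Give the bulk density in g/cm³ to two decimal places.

2.50 g/cm³

Porosity at depth: phi = 0.41·exp(−0.33×4.1) = 0.41×0.2585 = 0.1060
Bulk density: ρ_b = (1−phi)ρ_g + phi·ρ_f = 0.8940×2.67 + 0.1060×1.1
       = 2.387 + 0.117 = 2.504 g/cm³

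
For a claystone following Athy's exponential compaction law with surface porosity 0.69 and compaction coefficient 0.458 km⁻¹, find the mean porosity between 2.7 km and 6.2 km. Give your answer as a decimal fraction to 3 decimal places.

⟨n⟩ = (1/(Z₂−Z₁)) ∫ n₀ e^(−βZ) dZ = n₀·(e^(−β·Z₁) − e^(−β·Z₂)) / (β·(Z₂−Z₁))
e^(−0.458×2.7) = 0.2904; e^(−0.458×6.2) = 0.0584
⟨n⟩ = 0.69 × (0.2904 − 0.0584) / (0.458 × 3.5) = 0.69 × 0.1447 = 0.0998

0.100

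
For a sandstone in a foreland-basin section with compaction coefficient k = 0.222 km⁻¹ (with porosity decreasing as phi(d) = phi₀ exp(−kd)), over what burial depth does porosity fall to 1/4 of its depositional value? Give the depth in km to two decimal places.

phi/phi₀ = 1/4 ⇒ exp(−k·d) = 1/4 ⇒ d = ln(4) / k
d = 1.3863 / 0.222 = 6.245 km

6.24 km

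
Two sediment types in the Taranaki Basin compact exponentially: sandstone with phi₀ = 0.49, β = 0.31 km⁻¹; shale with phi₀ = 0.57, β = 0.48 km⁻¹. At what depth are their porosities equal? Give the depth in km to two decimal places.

0.89 km

Set phi₀ₐ e^(−βₐZ) = phi₀ᵦ e^(−βᵦZ) ⇒ ln(phi₀ₐ/phi₀ᵦ) = (βₐ − βᵦ)·Z
Z = ln(0.49/0.57) / (0.31 − 0.48) = -0.1512 / -0.17 = 0.890 km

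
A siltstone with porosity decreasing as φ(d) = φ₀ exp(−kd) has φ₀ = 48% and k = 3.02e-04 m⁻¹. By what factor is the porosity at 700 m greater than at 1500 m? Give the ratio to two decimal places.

1.27

Working in km (1 km = 1000 m; k in km⁻¹ = k in m⁻¹ × 1000):
φ(d₁)/φ(d₂) = e^(−k·d₁)/e^(−k·d₂) = e^{k(d₂−d₁)}
= exp(0.302 × 0.8) = exp(0.2416) = 1.2733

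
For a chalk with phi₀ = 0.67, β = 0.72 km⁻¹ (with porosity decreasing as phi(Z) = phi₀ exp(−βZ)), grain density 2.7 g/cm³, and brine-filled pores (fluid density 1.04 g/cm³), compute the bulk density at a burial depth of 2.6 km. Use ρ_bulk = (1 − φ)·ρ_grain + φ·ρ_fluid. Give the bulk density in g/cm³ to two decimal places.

2.53 g/cm³

Porosity at depth: phi = 0.67·exp(−0.72×2.6) = 0.67×0.1538 = 0.1031
Bulk density: ρ_b = (1−phi)ρ_g + phi·ρ_f = 0.8969×2.7 + 0.1031×1.04
       = 2.422 + 0.107 = 2.529 g/cm³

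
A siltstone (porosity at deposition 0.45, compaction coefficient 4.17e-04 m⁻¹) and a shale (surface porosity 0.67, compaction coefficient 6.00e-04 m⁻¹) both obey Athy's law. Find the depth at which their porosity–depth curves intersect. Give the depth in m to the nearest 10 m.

Working in km (1 km = 1000 m; β in km⁻¹ = β in m⁻¹ × 1000):
Set n₀ₐ e^(−βₐz) = n₀ᵦ e^(−βᵦz) ⇒ ln(n₀ₐ/n₀ᵦ) = (βₐ − βᵦ)·z
z = ln(0.45/0.67) / (0.417 − 0.6) = -0.3980 / -0.183 = 2.175 km

2180 m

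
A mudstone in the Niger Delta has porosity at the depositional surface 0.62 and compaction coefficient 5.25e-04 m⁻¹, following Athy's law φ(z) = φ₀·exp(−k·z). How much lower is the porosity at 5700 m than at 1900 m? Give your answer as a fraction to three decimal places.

Working in km (1 km = 1000 m; k in km⁻¹ = k in m⁻¹ × 1000):
φ(1.9) = 0.62·e^(−0.525×1.9) = 0.2287
φ(5.7) = 0.62·e^(−0.525×5.7) = 0.0311
Δφ = 0.2287 − 0.0311 = 0.1976

0.198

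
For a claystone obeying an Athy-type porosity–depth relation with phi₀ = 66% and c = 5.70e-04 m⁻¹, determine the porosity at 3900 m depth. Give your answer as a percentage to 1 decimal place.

Working in km (1 km = 1000 m; c in km⁻¹ = c in m⁻¹ × 1000):
phi = phi₀·exp(−c·Z) = 0.66 × exp(−0.57 × 3.9) = 0.66 × exp(−2.223)
  = 0.66 × 0.1083 = 0.0715

7.1%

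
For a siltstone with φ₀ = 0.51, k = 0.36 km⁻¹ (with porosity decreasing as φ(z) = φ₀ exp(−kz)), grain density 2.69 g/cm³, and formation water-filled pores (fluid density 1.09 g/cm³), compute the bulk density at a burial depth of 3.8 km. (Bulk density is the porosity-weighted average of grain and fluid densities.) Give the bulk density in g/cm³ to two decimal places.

2.48 g/cm³

Porosity at depth: φ = 0.51·exp(−0.36×3.8) = 0.51×0.2546 = 0.1299
Bulk density: ρ_b = (1−φ)ρ_g + φ·ρ_f = 0.8701×2.69 + 0.1299×1.09
       = 2.341 + 0.142 = 2.482 g/cm³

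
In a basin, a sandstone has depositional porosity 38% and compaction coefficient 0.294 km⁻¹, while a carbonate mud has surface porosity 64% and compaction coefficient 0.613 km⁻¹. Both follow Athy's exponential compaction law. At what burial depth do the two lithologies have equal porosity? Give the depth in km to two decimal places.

1.63 km

Set φ₀ₐ e^(−kₐz) = φ₀ᵦ e^(−kᵦz) ⇒ ln(φ₀ₐ/φ₀ᵦ) = (kₐ − kᵦ)·z
z = ln(0.38/0.64) / (0.294 − 0.613) = -0.5213 / -0.319 = 1.634 km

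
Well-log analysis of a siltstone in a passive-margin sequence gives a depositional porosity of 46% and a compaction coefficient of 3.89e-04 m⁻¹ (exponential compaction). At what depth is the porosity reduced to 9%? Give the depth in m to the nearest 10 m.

4190 m

Working in km (1 km = 1000 m; β in km⁻¹ = β in m⁻¹ × 1000):
Invert Athy's law: d = ln(n₀/n) / β
d = ln(0.46/0.09) / 0.389 = ln(5.111) / 0.389 = 1.6314 / 0.389 = 4.194 km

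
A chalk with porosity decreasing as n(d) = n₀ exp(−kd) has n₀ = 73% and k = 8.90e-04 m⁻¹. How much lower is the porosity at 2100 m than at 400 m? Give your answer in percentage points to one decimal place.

39.9 percentage points

Working in km (1 km = 1000 m; k in km⁻¹ = k in m⁻¹ × 1000):
n(0.4) = 0.73·e^(−0.89×0.4) = 0.5113
n(2.1) = 0.73·e^(−0.89×2.1) = 0.1126
Δn = 0.5113 − 0.1126 = 0.3987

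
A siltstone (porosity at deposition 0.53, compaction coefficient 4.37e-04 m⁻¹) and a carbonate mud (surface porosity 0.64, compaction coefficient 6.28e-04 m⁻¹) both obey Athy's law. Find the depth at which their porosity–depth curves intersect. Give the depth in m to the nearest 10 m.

990 m

Working in km (1 km = 1000 m; c in km⁻¹ = c in m⁻¹ × 1000):
Set phi₀ₐ e^(−cₐZ) = phi₀ᵦ e^(−cᵦZ) ⇒ ln(phi₀ₐ/phi₀ᵦ) = (cₐ − cᵦ)·Z
Z = ln(0.53/0.64) / (0.437 − 0.628) = -0.1886 / -0.191 = 0.987 km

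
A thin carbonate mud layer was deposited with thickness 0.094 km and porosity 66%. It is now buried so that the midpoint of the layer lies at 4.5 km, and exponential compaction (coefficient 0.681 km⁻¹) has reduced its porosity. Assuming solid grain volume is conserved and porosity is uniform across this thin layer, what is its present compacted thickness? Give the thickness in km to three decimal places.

Porosity at 4.5 km: φ = 0.66·exp(−0.681×4.5) = 0.0308
Solid-volume conservation: h(1−φ) = h₀(1−φ₀) ⇒ h = h₀·(1−φ₀)/(1−φ)
h = 0.094 × (1 − 0.66)/(1 − 0.0308) = 0.094 × 0.3508 = 0.0330 km

0.033 km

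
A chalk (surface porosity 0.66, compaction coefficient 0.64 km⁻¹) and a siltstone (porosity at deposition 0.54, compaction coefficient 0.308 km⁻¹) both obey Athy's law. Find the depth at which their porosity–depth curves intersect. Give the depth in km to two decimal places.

Set φ₀ₐ e^(−kₐd) = φ₀ᵦ e^(−kᵦd) ⇒ ln(φ₀ₐ/φ₀ᵦ) = (kₐ − kᵦ)·d
d = ln(0.66/0.54) / (0.64 − 0.308) = 0.2007 / 0.332 = 0.604 km

0.60 km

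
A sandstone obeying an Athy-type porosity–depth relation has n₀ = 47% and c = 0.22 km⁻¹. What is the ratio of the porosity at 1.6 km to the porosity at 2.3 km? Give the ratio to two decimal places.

1.17

n(z₁)/n(z₂) = e^(−c·z₁)/e^(−c·z₂) = e^{c(z₂−z₁)}
= exp(0.22 × 0.7) = exp(0.154) = 1.1665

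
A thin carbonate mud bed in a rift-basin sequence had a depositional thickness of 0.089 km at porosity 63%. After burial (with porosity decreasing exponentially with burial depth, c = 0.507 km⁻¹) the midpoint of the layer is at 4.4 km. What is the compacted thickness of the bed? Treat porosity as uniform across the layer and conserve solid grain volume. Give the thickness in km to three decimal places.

0.035 km

Porosity at 4.4 km: n = 0.63·exp(−0.507×4.4) = 0.0677
Solid-volume conservation: h(1−n) = h₀(1−n₀) ⇒ h = h₀·(1−n₀)/(1−n)
h = 0.089 × (1 − 0.63)/(1 − 0.0677) = 0.089 × 0.3969 = 0.0353 km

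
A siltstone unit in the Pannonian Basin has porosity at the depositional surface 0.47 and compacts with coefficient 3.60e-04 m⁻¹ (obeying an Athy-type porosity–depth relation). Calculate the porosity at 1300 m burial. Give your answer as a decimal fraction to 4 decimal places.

0.2943

Working in km (1 km = 1000 m; β in km⁻¹ = β in m⁻¹ × 1000):
φ = φ₀·exp(−β·d) = 0.47 × exp(−0.36 × 1.3) = 0.47 × exp(−0.468)
  = 0.47 × 0.6263 = 0.2943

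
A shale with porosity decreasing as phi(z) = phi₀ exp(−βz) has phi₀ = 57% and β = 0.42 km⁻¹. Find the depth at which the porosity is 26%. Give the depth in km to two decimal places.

1.87 km

Invert Athy's law: z = ln(phi₀/phi) / β
z = ln(0.57/0.26) / 0.42 = ln(2.192) / 0.42 = 0.7850 / 0.42 = 1.869 km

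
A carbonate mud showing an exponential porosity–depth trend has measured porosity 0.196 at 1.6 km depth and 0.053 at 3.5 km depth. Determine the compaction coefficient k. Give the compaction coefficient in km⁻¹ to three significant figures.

0.688 km⁻¹

Athy: n(d) = n₀ e^(−kd) ⇒ n₁/n₂ = e^{k(d₂−d₁)} ⇒ k = ln(n₁/n₂)/(d₂−d₁)
k = ln(0.196/0.053) / (3.5 − 1.6) = ln(3.698) / 1.9 = 1.3078 / 1.9 = 0.6883 km⁻¹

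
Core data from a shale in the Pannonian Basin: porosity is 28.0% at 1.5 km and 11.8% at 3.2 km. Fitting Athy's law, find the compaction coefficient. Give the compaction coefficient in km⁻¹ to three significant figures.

0.508 km⁻¹

Athy: φ(d) = φ₀ e^(−cd) ⇒ φ₁/φ₂ = e^{c(d₂−d₁)} ⇒ c = ln(φ₁/φ₂)/(d₂−d₁)
c = ln(0.28/0.118) / (3.2 − 1.5) = ln(2.373) / 1.7 = 0.8641 / 1.7 = 0.5083 km⁻¹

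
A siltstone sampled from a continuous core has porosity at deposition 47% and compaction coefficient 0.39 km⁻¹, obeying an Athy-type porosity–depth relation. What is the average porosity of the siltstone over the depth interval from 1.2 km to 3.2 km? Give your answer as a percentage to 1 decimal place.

20.4%

⟨phi⟩ = (1/(z₂−z₁)) ∫ phi₀ e^(−βz) dz = phi₀·(e^(−β·z₁) − e^(−β·z₂)) / (β·(z₂−z₁))
e^(−0.39×1.2) = 0.6263; e^(−0.39×3.2) = 0.2871
⟨phi⟩ = 0.47 × (0.6263 − 0.2871) / (0.39 × 2) = 0.47 × 0.4348 = 0.2044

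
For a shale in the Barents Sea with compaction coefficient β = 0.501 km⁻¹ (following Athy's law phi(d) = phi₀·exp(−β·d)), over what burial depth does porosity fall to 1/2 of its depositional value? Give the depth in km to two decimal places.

1.38 km

phi/phi₀ = 1/2 ⇒ exp(−β·d) = 1/2 ⇒ d = ln(2) / β
d = 0.6931 / 0.501 = 1.384 km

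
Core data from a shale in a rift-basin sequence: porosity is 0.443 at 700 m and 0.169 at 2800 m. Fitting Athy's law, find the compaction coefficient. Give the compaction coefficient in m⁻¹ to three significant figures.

Working in km (1 km = 1000 m; β in km⁻¹ = β in m⁻¹ × 1000):
Athy: phi(z) = phi₀ e^(−βz) ⇒ phi₁/phi₂ = e^{β(z₂−z₁)} ⇒ β = ln(phi₁/phi₂)/(z₂−z₁)
β = ln(0.443/0.169) / (2.8 − 0.7) = ln(2.621) / 2.1 = 0.9637 / 2.1 = 0.4589 km⁻¹

0.000459 m⁻¹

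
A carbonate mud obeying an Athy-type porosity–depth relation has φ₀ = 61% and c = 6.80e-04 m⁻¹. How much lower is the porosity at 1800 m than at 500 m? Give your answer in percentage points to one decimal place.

25.5 percentage points

Working in km (1 km = 1000 m; c in km⁻¹ = c in m⁻¹ × 1000):
φ(0.5) = 0.61·e^(−0.68×0.5) = 0.4342
φ(1.8) = 0.61·e^(−0.68×1.8) = 0.1794
Δφ = 0.4342 − 0.1794 = 0.2548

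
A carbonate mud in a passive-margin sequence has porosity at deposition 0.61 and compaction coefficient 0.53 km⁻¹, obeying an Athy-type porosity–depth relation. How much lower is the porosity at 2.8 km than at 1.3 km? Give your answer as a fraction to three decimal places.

0.168

n(1.3) = 0.61·e^(−0.53×1.3) = 0.3063
n(2.8) = 0.61·e^(−0.53×2.8) = 0.1383
Δn = 0.3063 − 0.1383 = 0.1680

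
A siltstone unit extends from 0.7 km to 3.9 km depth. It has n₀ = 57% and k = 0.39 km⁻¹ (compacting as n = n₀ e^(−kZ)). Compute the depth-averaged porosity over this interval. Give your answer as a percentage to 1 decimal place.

⟨n⟩ = (1/(Z₂−Z₁)) ∫ n₀ e^(−kZ) dZ = n₀·(e^(−k·Z₁) − e^(−k·Z₂)) / (k·(Z₂−Z₁))
e^(−0.39×0.7) = 0.7611; e^(−0.39×3.9) = 0.2185
⟨n⟩ = 0.57 × (0.7611 − 0.2185) / (0.39 × 3.2) = 0.57 × 0.4348 = 0.2478

24.8%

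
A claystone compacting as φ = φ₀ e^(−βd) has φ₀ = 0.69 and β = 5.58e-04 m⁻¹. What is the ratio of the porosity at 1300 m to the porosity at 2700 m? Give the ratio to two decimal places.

2.18

Working in km (1 km = 1000 m; β in km⁻¹ = β in m⁻¹ × 1000):
φ(d₁)/φ(d₂) = e^(−β·d₁)/e^(−β·d₂) = e^{β(d₂−d₁)}
= exp(0.558 × 1.4) = exp(0.7812) = 2.1841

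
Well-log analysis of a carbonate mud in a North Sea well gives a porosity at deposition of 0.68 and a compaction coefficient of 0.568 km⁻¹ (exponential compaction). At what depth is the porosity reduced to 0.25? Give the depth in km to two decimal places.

1.76 km

Invert Athy's law: d = ln(phi₀/phi) / k
d = ln(0.68/0.25) / 0.568 = ln(2.72) / 0.568 = 1.0006 / 0.568 = 1.762 km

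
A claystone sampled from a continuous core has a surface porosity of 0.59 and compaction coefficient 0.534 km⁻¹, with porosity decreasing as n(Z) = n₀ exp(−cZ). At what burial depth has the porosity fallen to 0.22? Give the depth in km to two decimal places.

1.85 km

Invert Athy's law: Z = ln(n₀/n) / c
Z = ln(0.59/0.22) / 0.534 = ln(2.682) / 0.534 = 0.9865 / 0.534 = 1.847 km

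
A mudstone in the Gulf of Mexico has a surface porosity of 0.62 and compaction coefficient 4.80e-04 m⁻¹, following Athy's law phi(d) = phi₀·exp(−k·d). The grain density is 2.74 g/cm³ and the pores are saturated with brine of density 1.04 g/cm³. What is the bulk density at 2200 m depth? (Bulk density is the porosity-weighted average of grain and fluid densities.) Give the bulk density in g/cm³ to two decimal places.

2.37 g/cm³

Working in km (1 km = 1000 m; k in km⁻¹ = k in m⁻¹ × 1000):
Porosity at depth: phi = 0.62·exp(−0.48×2.2) = 0.62×0.3478 = 0.2157
Bulk density: ρ_b = (1−phi)ρ_g + phi·ρ_f = 0.7843×2.74 + 0.2157×1.04
       = 2.149 + 0.224 = 2.373 g/cm³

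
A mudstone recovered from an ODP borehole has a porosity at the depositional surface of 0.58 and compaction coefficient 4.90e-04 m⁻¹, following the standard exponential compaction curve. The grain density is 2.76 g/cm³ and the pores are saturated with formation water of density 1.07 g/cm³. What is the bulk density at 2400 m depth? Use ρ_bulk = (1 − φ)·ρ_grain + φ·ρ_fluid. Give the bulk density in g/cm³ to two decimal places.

Working in km (1 km = 1000 m; k in km⁻¹ = k in m⁻¹ × 1000):
Porosity at depth: φ = 0.58·exp(−0.49×2.4) = 0.58×0.3085 = 0.1789
Bulk density: ρ_b = (1−φ)ρ_g + φ·ρ_f = 0.8211×2.76 + 0.1789×1.07
       = 2.266 + 0.191 = 2.458 g/cm³

2.46 g/cm³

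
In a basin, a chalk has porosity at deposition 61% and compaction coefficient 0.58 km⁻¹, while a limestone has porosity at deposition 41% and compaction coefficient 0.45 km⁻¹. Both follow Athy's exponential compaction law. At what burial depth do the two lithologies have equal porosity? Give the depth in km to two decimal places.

Set φ₀ₐ e^(−cₐd) = φ₀ᵦ e^(−cᵦd) ⇒ ln(φ₀ₐ/φ₀ᵦ) = (cₐ − cᵦ)·d
d = ln(0.61/0.41) / (0.58 − 0.45) = 0.3973 / 0.13 = 3.056 km

3.06 km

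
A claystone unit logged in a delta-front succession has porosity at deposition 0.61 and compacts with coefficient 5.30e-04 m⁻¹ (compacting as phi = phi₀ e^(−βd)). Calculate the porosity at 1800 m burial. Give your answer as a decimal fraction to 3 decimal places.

0.235

Working in km (1 km = 1000 m; β in km⁻¹ = β in m⁻¹ × 1000):
phi = phi₀·exp(−β·d) = 0.61 × exp(−0.53 × 1.8) = 0.61 × exp(−0.954)
  = 0.61 × 0.3852 = 0.2350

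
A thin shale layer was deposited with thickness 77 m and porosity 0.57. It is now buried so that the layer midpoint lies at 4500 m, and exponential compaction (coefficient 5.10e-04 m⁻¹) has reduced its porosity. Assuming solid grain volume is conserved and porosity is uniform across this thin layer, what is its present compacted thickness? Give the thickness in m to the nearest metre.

Working in km (1 km = 1000 m; β in km⁻¹ = β in m⁻¹ × 1000):
Porosity at 4.5 km: phi = 0.57·exp(−0.51×4.5) = 0.0574
Solid-volume conservation: h(1−phi) = h₀(1−phi₀) ⇒ h = h₀·(1−phi₀)/(1−phi)
h = 0.077 × (1 − 0.57)/(1 − 0.0574) = 0.077 × 0.4562 = 0.0351 km

35 m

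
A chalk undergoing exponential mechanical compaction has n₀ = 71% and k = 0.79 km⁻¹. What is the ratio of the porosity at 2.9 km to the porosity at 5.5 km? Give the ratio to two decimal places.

n(Z₁)/n(Z₂) = e^(−k·Z₁)/e^(−k·Z₂) = e^{k(Z₂−Z₁)}
= exp(0.79 × 2.6) = exp(2.054) = 7.7990

7.80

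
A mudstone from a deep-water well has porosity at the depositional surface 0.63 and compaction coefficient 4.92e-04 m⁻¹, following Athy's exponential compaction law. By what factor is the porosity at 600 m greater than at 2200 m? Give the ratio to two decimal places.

Working in km (1 km = 1000 m; k in km⁻¹ = k in m⁻¹ × 1000):
φ(Z₁)/φ(Z₂) = e^(−k·Z₁)/e^(−k·Z₂) = e^{k(Z₂−Z₁)}
= exp(0.492 × 1.6) = exp(0.7872) = 2.1972

2.20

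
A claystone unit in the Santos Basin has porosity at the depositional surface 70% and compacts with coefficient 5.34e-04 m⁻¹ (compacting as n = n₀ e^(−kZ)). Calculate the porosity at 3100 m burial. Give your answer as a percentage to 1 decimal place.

Working in km (1 km = 1000 m; k in km⁻¹ = k in m⁻¹ × 1000):
n = n₀·exp(−k·Z) = 0.7 × exp(−0.534 × 3.1) = 0.7 × exp(−1.655)
  = 0.7 × 0.1910 = 0.1337

13.4%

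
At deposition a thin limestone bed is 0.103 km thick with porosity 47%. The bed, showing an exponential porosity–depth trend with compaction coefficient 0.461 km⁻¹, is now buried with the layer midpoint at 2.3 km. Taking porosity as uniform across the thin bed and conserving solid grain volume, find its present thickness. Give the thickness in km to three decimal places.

0.065 km

Porosity at 2.3 km: phi = 0.47·exp(−0.461×2.3) = 0.1628
Solid-volume conservation: h(1−phi) = h₀(1−phi₀) ⇒ h = h₀·(1−phi₀)/(1−phi)
h = 0.103 × (1 − 0.47)/(1 − 0.1628) = 0.103 × 0.6331 = 0.0652 km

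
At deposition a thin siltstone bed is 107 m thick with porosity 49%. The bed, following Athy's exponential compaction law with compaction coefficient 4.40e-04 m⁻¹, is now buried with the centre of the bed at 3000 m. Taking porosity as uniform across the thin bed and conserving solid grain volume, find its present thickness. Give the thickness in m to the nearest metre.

63 m

Working in km (1 km = 1000 m; β in km⁻¹ = β in m⁻¹ × 1000):
Porosity at 3 km: n = 0.49·exp(−0.44×3) = 0.1309
Solid-volume conservation: h(1−n) = h₀(1−n₀) ⇒ h = h₀·(1−n₀)/(1−n)
h = 0.107 × (1 − 0.49)/(1 − 0.1309) = 0.107 × 0.5868 = 0.0628 km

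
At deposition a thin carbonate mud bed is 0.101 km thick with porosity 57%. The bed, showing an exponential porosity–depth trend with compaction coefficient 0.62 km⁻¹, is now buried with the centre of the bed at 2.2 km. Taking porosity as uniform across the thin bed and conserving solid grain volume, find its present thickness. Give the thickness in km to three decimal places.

0.051 km

Porosity at 2.2 km: n = 0.57·exp(−0.62×2.2) = 0.1457
Solid-volume conservation: h(1−n) = h₀(1−n₀) ⇒ h = h₀·(1−n₀)/(1−n)
h = 0.101 × (1 − 0.57)/(1 − 0.1457) = 0.101 × 0.5033 = 0.0508 km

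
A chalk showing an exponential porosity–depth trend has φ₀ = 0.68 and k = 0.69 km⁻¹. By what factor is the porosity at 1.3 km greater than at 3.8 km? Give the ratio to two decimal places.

φ(z₁)/φ(z₂) = e^(−k·z₁)/e^(−k·z₂) = e^{k(z₂−z₁)}
= exp(0.69 × 2.5) = exp(1.725) = 5.6125

5.61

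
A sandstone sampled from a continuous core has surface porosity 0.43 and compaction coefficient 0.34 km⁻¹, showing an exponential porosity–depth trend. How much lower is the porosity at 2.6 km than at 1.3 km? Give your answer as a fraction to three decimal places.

φ(1.3) = 0.43·e^(−0.34×1.3) = 0.2764
φ(2.6) = 0.43·e^(−0.34×2.6) = 0.1776
Δφ = 0.2764 − 0.1776 = 0.0987

0.099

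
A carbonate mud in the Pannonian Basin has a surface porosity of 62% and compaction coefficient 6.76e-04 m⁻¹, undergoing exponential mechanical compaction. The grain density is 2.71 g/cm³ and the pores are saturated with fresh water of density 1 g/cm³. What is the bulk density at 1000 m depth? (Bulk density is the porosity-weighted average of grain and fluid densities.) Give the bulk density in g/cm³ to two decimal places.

Working in km (1 km = 1000 m; k in km⁻¹ = k in m⁻¹ × 1000):
Porosity at depth: φ = 0.62·exp(−0.676×1) = 0.62×0.5086 = 0.3154
Bulk density: ρ_b = (1−φ)ρ_g + φ·ρ_f = 0.6846×2.71 + 0.3154×1
       = 1.855 + 0.315 = 2.171 g/cm³

2.17 g/cm³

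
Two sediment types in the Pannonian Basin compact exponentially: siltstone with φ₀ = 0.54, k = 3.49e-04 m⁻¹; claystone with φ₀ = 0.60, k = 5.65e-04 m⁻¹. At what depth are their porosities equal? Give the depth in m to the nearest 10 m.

490 m

Working in km (1 km = 1000 m; k in km⁻¹ = k in m⁻¹ × 1000):
Set φ₀ₐ e^(−kₐz) = φ₀ᵦ e^(−kᵦz) ⇒ ln(φ₀ₐ/φ₀ᵦ) = (kₐ − kᵦ)·z
z = ln(0.54/0.6) / (0.349 − 0.565) = -0.1054 / -0.216 = 0.488 km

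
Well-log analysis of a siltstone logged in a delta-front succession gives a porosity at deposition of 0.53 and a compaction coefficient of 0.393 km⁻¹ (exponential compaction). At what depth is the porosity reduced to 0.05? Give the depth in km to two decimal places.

Invert Athy's law: Z = ln(φ₀/φ) / β
Z = ln(0.53/0.05) / 0.393 = ln(10.6) / 0.393 = 2.3609 / 0.393 = 6.007 km

6.01 km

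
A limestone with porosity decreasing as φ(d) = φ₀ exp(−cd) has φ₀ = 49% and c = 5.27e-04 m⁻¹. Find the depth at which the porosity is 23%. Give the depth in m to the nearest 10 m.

1440 m

Working in km (1 km = 1000 m; c in km⁻¹ = c in m⁻¹ × 1000):
Invert Athy's law: d = ln(φ₀/φ) / c
d = ln(0.49/0.23) / 0.527 = ln(2.13) / 0.527 = 0.7563 / 0.527 = 1.435 km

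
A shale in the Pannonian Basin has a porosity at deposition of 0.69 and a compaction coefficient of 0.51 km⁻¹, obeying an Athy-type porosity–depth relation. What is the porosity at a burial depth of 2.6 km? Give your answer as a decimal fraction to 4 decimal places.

0.1832

n = n₀·exp(−β·d) = 0.69 × exp(−0.51 × 2.6) = 0.69 × exp(−1.326)
  = 0.69 × 0.2655 = 0.1832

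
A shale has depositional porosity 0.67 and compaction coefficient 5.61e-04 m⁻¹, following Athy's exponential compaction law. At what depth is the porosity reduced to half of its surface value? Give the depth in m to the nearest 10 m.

Working in km (1 km = 1000 m; β in km⁻¹ = β in m⁻¹ × 1000):
n/n₀ = 1/2 ⇒ exp(−β·z) = 1/2 ⇒ z = ln(2) / β
z = 0.6931 / 0.561 = 1.236 km

1240 m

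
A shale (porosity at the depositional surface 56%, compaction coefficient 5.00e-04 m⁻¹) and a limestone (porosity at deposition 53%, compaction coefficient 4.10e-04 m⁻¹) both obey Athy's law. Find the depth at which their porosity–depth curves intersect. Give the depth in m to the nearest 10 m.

610 m

Working in km (1 km = 1000 m; β in km⁻¹ = β in m⁻¹ × 1000):
Set phi₀ₐ e^(−βₐd) = phi₀ᵦ e^(−βᵦd) ⇒ ln(phi₀ₐ/phi₀ᵦ) = (βₐ − βᵦ)·d
d = ln(0.56/0.53) / (0.5 − 0.41) = 0.0551 / 0.09 = 0.612 km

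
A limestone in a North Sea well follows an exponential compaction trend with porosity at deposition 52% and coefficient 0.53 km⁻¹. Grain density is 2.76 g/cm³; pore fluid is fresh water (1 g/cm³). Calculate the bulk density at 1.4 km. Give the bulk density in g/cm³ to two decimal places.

2.32 g/cm³

Porosity at depth: φ = 0.52·exp(−0.53×1.4) = 0.52×0.4762 = 0.2476
Bulk density: ρ_b = (1−φ)ρ_g + φ·ρ_f = 0.7524×2.76 + 0.2476×1
       = 2.077 + 0.248 = 2.324 g/cm³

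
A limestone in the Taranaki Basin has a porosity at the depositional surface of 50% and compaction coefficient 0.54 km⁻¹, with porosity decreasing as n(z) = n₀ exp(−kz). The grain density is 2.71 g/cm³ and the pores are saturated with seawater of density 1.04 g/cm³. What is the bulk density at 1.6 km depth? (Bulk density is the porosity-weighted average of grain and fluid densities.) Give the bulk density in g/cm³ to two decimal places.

2.36 g/cm³

Porosity at depth: n = 0.5·exp(−0.54×1.6) = 0.5×0.4215 = 0.2107
Bulk density: ρ_b = (1−n)ρ_g + n·ρ_f = 0.7893×2.71 + 0.2107×1.04
       = 2.139 + 0.219 = 2.358 g/cm³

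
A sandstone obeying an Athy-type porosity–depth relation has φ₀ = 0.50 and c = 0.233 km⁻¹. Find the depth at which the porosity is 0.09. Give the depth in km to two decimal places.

7.36 km

Invert Athy's law: d = ln(φ₀/φ) / c
d = ln(0.5/0.09) / 0.233 = ln(5.556) / 0.233 = 1.7148 / 0.233 = 7.360 km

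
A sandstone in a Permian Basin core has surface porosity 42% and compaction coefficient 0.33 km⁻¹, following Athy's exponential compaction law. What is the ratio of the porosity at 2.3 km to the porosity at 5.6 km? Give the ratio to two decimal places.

φ(d₁)/φ(d₂) = e^(−c·d₁)/e^(−c·d₂) = e^{c(d₂−d₁)}
= exp(0.33 × 3.3) = exp(1.089) = 2.9713

2.97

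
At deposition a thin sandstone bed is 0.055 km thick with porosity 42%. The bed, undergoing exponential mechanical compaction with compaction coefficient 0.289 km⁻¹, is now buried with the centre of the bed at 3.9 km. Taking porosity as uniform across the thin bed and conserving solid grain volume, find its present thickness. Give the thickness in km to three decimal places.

0.037 km

Porosity at 3.9 km: φ = 0.42·exp(−0.289×3.9) = 0.1361
Solid-volume conservation: h(1−φ) = h₀(1−φ₀) ⇒ h = h₀·(1−φ₀)/(1−φ)
h = 0.055 × (1 − 0.42)/(1 − 0.1361) = 0.055 × 0.6713 = 0.0369 km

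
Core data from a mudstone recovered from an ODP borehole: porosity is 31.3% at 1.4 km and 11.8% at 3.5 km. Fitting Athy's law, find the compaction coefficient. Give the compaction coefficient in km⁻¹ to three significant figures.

0.465 km⁻¹

Athy: phi(d) = phi₀ e^(−βd) ⇒ phi₁/phi₂ = e^{β(d₂−d₁)} ⇒ β = ln(phi₁/phi₂)/(d₂−d₁)
β = ln(0.313/0.118) / (3.5 − 1.4) = ln(2.653) / 2.1 = 0.9755 / 2.1 = 0.4645 km⁻¹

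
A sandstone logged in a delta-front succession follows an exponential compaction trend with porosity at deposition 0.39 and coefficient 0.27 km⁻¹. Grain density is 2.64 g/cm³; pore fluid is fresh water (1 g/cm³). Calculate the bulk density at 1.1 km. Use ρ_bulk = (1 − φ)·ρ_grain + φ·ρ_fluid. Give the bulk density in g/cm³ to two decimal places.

2.16 g/cm³

Porosity at depth: n = 0.39·exp(−0.27×1.1) = 0.39×0.7430 = 0.2898
Bulk density: ρ_b = (1−n)ρ_g + n·ρ_f = 0.7102×2.64 + 0.2898×1
       = 1.875 + 0.290 = 2.165 g/cm³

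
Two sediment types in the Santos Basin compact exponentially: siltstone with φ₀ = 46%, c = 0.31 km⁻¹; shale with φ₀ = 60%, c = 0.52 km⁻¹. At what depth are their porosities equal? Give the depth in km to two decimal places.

1.27 km

Set φ₀ₐ e^(−cₐd) = φ₀ᵦ e^(−cᵦd) ⇒ ln(φ₀ₐ/φ₀ᵦ) = (cₐ − cᵦ)·d
d = ln(0.46/0.6) / (0.31 − 0.52) = -0.2657 / -0.21 = 1.265 km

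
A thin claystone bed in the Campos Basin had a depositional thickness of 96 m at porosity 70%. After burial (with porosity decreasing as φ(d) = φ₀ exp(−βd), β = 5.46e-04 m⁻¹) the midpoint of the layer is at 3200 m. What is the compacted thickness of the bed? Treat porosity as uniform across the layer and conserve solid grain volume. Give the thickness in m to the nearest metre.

33 m

Working in km (1 km = 1000 m; β in km⁻¹ = β in m⁻¹ × 1000):
Porosity at 3.2 km: φ = 0.7·exp(−0.546×3.2) = 0.1220
Solid-volume conservation: h(1−φ) = h₀(1−φ₀) ⇒ h = h₀·(1−φ₀)/(1−φ)
h = 0.096 × (1 − 0.7)/(1 − 0.1220) = 0.096 × 0.3417 = 0.0328 km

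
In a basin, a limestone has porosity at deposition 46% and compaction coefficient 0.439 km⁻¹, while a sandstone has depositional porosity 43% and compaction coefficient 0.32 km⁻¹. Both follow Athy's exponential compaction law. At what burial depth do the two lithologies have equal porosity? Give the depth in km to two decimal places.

0.57 km

Set phi₀ₐ e^(−βₐZ) = phi₀ᵦ e^(−βᵦZ) ⇒ ln(phi₀ₐ/phi₀ᵦ) = (βₐ − βᵦ)·Z
Z = ln(0.46/0.43) / (0.439 − 0.32) = 0.0674 / 0.119 = 0.567 km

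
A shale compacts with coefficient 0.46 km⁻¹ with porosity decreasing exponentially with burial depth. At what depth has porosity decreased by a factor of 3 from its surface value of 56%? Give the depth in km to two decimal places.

2.39 km

phi/phi₀ = 1/3 ⇒ exp(−k·d) = 1/3 ⇒ d = ln(3) / k
d = 1.0986 / 0.46 = 2.388 km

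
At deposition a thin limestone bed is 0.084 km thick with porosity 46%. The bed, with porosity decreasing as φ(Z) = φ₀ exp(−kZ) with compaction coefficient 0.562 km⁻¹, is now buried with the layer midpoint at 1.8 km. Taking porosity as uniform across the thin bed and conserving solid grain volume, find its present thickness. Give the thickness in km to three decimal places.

Porosity at 1.8 km: φ = 0.46·exp(−0.562×1.8) = 0.1673
Solid-volume conservation: h(1−φ) = h₀(1−φ₀) ⇒ h = h₀·(1−φ₀)/(1−φ)
h = 0.084 × (1 − 0.46)/(1 − 0.1673) = 0.084 × 0.6485 = 0.0545 km

0.054 km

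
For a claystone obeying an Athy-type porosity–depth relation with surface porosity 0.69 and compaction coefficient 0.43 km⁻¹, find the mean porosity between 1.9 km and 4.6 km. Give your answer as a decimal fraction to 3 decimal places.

⟨n⟩ = (1/(d₂−d₁)) ∫ n₀ e^(−kd) dd = n₀·(e^(−k·d₁) − e^(−k·d₂)) / (k·(d₂−d₁))
e^(−0.43×1.9) = 0.4418; e^(−0.43×4.6) = 0.1383
⟨n⟩ = 0.69 × (0.4418 − 0.1383) / (0.43 × 2.7) = 0.69 × 0.2613 = 0.1803

0.180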